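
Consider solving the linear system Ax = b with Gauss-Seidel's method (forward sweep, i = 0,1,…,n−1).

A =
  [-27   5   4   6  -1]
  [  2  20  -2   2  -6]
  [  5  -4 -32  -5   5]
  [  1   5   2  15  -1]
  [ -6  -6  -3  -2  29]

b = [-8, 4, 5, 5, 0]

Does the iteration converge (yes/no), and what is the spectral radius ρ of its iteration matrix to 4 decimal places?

A = D + L + U where D = diag(-27, 20, -32, 15, 29).
GS T = -(D+L)⁻¹U: row 0 first, T[0,4] = -(-1)/(-27) = -0.0370; later rows by forward substitution.
  T[0,:] = [+0.0000  +0.1852  +0.1481  +0.2222  -0.0370]
  T[1,:] = [+0.0000  -0.0185  +0.0852  -0.1222  +0.3037]
  T[2,:] = [+0.0000  +0.0312  +0.0125  -0.1062  +0.1125]
  T[3,:] = [+0.0000  -0.0103  -0.0399  +0.0401  -0.0471]
  T[4,:] = [+0.0000  +0.0370  +0.0468  +0.0125  +0.0636]
|eigenvalues of T|: 0.2045, 0.0875, 0.0579, 0.0385, 0.0000.
ρ(T) = max|λ| = 0.2045; 0.2045 < 1, so it converges for any x₀.

yes, ρ = 0.2045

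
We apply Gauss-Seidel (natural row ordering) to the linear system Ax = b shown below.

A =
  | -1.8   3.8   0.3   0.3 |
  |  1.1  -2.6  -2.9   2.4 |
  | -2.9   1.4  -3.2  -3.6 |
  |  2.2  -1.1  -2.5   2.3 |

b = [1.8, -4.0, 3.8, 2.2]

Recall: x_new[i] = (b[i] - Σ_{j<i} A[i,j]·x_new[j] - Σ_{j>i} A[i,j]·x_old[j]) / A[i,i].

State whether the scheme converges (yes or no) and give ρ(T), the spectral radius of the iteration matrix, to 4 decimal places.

no, ρ = 1.5259

Split A = D + L + U, D = diag(-1.8, -2.6, -3.2, 2.3).
Gauss-Seidel: T = -(D+L)⁻¹U, row 0 first, T[0,3] = -(0.3)/(-1.8) = +0.1667; later rows by forward substitution.
  T[0,:] = [+0.0000  +2.1111  +0.1667  +0.1667]
  T[1,:] = [+0.0000  +0.8932  -1.0449  +0.9936]
  T[2,:] = [+0.0000  -1.5224  -0.6082  -0.8413]
  T[3,:] = [+0.0000  -3.2470  -1.3202  -0.5987]
|roots of det(T-λI)|: 1.5259, 1.2886, 1.2886, 0.0000.
spectral radius ρ = 1.5259; 1.5259 > 1: divergent.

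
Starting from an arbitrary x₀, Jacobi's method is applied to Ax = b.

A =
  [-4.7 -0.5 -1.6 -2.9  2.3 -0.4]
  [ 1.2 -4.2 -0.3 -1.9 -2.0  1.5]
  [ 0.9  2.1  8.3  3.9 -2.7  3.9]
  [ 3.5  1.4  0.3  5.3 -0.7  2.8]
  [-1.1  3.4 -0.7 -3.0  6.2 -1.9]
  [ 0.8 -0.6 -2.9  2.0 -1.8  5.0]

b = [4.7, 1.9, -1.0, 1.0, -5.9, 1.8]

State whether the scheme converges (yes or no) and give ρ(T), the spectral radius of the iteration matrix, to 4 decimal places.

Write A = D+L+U with D = diag(-4.7, -4.2, 8.3, 5.3, 6.2, 5).
T_J = -D⁻¹(L+U): T[2,5] = -(3.9)/(8.3) = -0.4699; T[2,2] = 0.
  T[0,:] = [+0.0000, -0.1064, -0.3404, -0.6170, +0.4894, -0.0851]
  T[1,:] = [+0.2857, +0.0000, -0.0714, -0.4524, -0.4762, +0.3571]
  T[2,:] = [-0.1084, -0.2530, +0.0000, -0.4699, +0.3253, -0.4699]
  T[3,:] = [-0.6604, -0.2642, -0.0566, +0.0000, +0.1321, -0.5283]
  T[4,:] = [+0.1774, -0.5484, +0.1129, +0.4839, +0.0000, +0.3065]
  T[5,:] = [-0.1600, +0.1200, +0.5800, -0.4000, +0.3600, +0.0000]
moduli |λ_i(T)| = 1.1362, 0.8239, 0.8239, 0.5446, 0.4430, 0.4430.
ρ = 1.1362; 1.1362 > 1: divergent.

no, ρ = 1.1362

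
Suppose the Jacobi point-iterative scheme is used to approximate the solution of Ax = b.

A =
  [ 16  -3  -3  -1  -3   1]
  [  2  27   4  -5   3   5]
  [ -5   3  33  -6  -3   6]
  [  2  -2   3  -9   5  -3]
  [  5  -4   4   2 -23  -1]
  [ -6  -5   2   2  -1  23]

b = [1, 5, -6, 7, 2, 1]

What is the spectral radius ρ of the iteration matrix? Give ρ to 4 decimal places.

Split A = D + L + U, D = diag(16, 27, 33, -9, -23, 23).
T_J = -D⁻¹(L+U): T[4,2] = -(4)/(-23) = +0.1739; T[4,4] = 0.
  T[0,:] = [+0.0000  +0.1875  +0.1875  +0.0625  +0.1875  -0.0625]
  T[1,:] = [-0.0741  +0.0000  -0.1481  +0.1852  -0.1111  -0.1852]
  T[2,:] = [+0.1515  -0.0909  +0.0000  +0.1818  +0.0909  -0.1818]
  T[3,:] = [+0.2222  -0.2222  +0.3333  +0.0000  +0.5556  -0.3333]
  T[4,:] = [+0.2174  -0.1739  +0.1739  +0.0870  +0.0000  -0.0435]
  T[5,:] = [+0.2609  +0.2174  -0.0870  -0.0870  +0.0435  +0.0000]
moduli |λ_i(T)| = 0.5492, 0.3682, 0.3048, 0.3048, 0.2417, 0.0962.
ρ(T) = max|λ| = 0.5492; 0.5492 < 1, so it converges for any x₀.

0.5492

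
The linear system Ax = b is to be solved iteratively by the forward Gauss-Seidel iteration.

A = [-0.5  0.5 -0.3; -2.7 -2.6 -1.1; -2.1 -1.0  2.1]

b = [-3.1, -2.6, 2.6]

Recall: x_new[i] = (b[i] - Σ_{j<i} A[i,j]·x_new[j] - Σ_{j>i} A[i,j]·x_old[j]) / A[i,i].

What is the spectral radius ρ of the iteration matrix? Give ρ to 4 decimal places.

1.1867

Let D = diag(-0.5, -2.6, 2.1); L, U the strict triangles.
Gauss-Seidel: T = -(D+L)⁻¹U, row 0 first, T[0,1] = -(0.5)/(-0.5) = +1.0000; later rows by forward substitution.
  T[0,:] = [+0.0000, +1.0000, -0.6000]
  T[1,:] = [+0.0000, -1.0385, +0.2000]
  T[2,:] = [+0.0000, +0.5055, -0.5048]
|λ(T)| sorted: 1.1867, 0.3565, 0.0000.
spectral radius ρ = 1.1867; 1.1867 > 1: divergent.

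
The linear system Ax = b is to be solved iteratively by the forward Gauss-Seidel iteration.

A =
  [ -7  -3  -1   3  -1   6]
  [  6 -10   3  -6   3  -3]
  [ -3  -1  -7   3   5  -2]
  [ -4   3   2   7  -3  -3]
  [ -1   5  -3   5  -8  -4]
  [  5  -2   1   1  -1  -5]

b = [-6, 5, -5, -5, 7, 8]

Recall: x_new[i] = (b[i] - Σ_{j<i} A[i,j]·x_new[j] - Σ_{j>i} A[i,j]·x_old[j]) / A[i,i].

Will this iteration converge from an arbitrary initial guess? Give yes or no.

no

Diagonal D = diag(-7, -10, -7, 7, -8, -5); L, U strict lower/upper.
Gauss-Seidel: T = -(D+L)⁻¹U, row 0 first, T[0,5] = -(6)/(-7) = +0.8571; later rows by forward substitution.
  T[0,:] = [+0.0000  -0.4286  -0.1429  +0.4286  -0.1429  +0.8571]
  T[1,:] = [+0.0000  -0.2571  +0.2143  -0.3429  +0.2143  +0.2143]
  T[2,:] = [+0.0000  +0.2204  +0.0306  +0.2939  +0.7449  -0.6837]
  T[3,:] = [+0.0000  -0.1977  -0.1822  +0.3079  +0.0423  +1.0219]
  T[4,:] = [+0.0000  -0.3133  +0.0264  -0.1856  -0.1011  +0.4218]
  T[5,:] = [+0.0000  -0.2585  -0.2642  +0.7232  -0.0509  +0.7547]
|eigenvalues of T|: 1.4822, 0.4600, 0.3530, 0.2215, 0.2215, 0.0000.
ρ = 1.4822; 1.4822 > 1, so it fails to converge.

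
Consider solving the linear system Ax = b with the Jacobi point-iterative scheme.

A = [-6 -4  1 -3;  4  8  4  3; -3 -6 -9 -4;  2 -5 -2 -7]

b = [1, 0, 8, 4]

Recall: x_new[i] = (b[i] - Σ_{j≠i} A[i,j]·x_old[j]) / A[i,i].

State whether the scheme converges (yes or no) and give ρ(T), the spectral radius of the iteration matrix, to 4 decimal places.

no, ρ = 1.1548

A = D + L + U where D = diag(-6, 8, -9, -7).
T_J = -D⁻¹(L+U): T[2,1] = -(-6)/(-9) = -0.6667; T[2,2] = 0.
  T[0,:] = [+0.0000  -0.6667  +0.1667  -0.5000]
  T[1,:] = [-0.5000  +0.0000  -0.5000  -0.3750]
  T[2,:] = [-0.3333  -0.6667  +0.0000  -0.4444]
  T[3,:] = [+0.2857  -0.7143  -0.2857  +0.0000]
|eigenvalues of T|: 1.1548, 0.5943, 0.3706, 0.3706.
ρ(T) = max|λ| = 1.1548; 1.1548 > 1, so it fails to converge.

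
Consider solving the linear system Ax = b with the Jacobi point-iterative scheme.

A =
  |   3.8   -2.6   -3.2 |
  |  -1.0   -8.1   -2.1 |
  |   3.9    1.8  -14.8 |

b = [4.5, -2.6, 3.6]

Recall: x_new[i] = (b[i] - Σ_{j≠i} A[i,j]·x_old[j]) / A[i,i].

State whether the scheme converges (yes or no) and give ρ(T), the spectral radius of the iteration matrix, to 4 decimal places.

Write A = D+L+U with D = diag(3.8, -8.1, -14.8).
Jacobi: T = -D⁻¹(L+U), T[1,0] = -(-1)/(-8.1) = -0.1235; T[1,1] = 0.
  T[0,:] = [+0.0000 +0.6842 +0.8421]
  T[1,:] = [-0.1235 +0.0000 -0.2593]
  T[2,:] = [+0.2635 +0.1216 +0.0000]
|λ(T)| sorted: 0.4794, 0.3520, 0.3520.
spectral radius ρ = 0.4794; 0.4794 < 1, so it converges for any x₀.

yes, ρ = 0.4794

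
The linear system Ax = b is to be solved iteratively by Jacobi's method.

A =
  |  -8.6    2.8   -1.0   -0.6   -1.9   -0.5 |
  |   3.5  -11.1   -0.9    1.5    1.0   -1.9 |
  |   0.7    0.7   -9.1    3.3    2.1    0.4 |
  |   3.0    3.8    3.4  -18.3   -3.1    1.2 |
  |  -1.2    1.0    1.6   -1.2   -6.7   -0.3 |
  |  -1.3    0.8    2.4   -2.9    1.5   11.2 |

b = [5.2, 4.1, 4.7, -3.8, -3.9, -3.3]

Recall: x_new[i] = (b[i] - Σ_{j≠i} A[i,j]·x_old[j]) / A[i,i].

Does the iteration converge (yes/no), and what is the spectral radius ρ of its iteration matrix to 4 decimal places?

yes, ρ = 0.5921

Let D = diag(-8.6, -11.1, -9.1, -18.3, -6.7, 11.2); L, U the strict triangles.
Jacobi T = -D⁻¹(L+U): T[3,2] = -(3.4)/(-18.3) = +0.1858; T[3,3] = 0.
  T[0,:] = [+0.0000 +0.3256 -0.1163 -0.0698 -0.2209 -0.0581]
  T[1,:] = [+0.3153 +0.0000 -0.0811 +0.1351 +0.0901 -0.1712]
  T[2,:] = [+0.0769 +0.0769 +0.0000 +0.3626 +0.2308 +0.0440]
  T[3,:] = [+0.1639 +0.2077 +0.1858 +0.0000 -0.1694 +0.0656]
  T[4,:] = [-0.1791 +0.1493 +0.2388 -0.1791 +0.0000 -0.0448]
  T[5,:] = [+0.1161 -0.0714 -0.2143 +0.2589 -0.1339 +0.0000]
moduli |λ_i(T)| = 0.5921, 0.3716, 0.3716, 0.3130, 0.2434, 0.1194.
ρ(T) = max|λ| = 0.5921; 0.5921 < 1 ⇒ converges.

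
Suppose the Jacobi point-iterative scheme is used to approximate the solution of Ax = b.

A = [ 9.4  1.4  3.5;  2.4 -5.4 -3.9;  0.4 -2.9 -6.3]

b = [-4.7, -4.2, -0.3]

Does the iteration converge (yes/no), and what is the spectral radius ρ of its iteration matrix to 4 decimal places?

yes, ρ = 0.6146

A = D + L + U where D = diag(9.4, -5.4, -6.3).
Jacobi T = -D⁻¹(L+U): T[1,0] = -(2.4)/(-5.4) = +0.4444; T[1,1] = 0.
  T[0,:] = [+0.0000  -0.1489  -0.3723]
  T[1,:] = [+0.4444  +0.0000  -0.7222]
  T[2,:] = [+0.0635  -0.4603  +0.0000]
eigenvalue magnitudes: 0.6146, 0.3675, 0.3675.
ρ(T) = max|λ| = 0.6146; 0.6146 < 1, so it converges for any x₀.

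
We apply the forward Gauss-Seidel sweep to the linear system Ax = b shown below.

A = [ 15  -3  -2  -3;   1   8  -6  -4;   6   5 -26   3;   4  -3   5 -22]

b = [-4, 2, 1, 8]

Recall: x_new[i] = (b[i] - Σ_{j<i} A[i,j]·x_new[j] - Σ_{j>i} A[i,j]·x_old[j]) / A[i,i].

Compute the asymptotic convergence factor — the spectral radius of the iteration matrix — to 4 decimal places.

Split A = D + L + U, D = diag(15, 8, -26, -22).
T_GS = -(D+L)⁻¹U: row 0 first, T[0,2] = -(-2)/(15) = +0.1333; later rows by forward substitution.
  T[0,:] = [+0.0000, +0.2000, +0.1333, +0.2000]
  T[1,:] = [+0.0000, -0.0250, +0.7333, +0.4750]
  T[2,:] = [+0.0000, +0.0413, +0.1718, +0.2529]
  T[3,:] = [+0.0000, +0.0492, -0.0367, +0.0291]
|roots of det(T-λI)|: 0.3360, 0.0968, 0.0968, 0.0000.
ρ(T) = max|λ| = 0.3360; 0.3360 < 1: convergent.

0.3360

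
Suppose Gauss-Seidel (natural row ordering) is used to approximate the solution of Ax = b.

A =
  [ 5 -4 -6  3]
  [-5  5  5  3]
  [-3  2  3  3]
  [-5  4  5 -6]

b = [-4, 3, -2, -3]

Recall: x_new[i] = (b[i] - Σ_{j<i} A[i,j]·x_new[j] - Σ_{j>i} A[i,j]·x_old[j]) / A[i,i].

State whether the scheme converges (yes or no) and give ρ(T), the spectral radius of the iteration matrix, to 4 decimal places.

Split A = D + L + U, D = diag(5, 5, 3, -6).
T_GS = -(D+L)⁻¹U: row 0 first, T[0,3] = -(3)/(5) = -0.6000; later rows by forward substitution.
  T[0,:] = [+0.0000, +0.8000, +1.2000, -0.6000]
  T[1,:] = [+0.0000, +0.8000, +0.2000, -1.2000]
  T[2,:] = [+0.0000, +0.2667, +1.0667, -0.8000]
  T[3,:] = [+0.0000, +0.0889, +0.0222, -0.9667]
|λ(T)| sorted: 1.1640, 0.9002, 0.6362, 0.0000.
ρ(T) = max|λ| = 1.1640; 1.1640 > 1, so it fails to converge.

no, ρ = 1.1640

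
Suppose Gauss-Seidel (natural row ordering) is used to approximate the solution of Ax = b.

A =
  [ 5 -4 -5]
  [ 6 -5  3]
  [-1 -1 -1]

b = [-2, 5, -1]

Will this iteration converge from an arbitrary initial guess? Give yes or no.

Let D = diag(5, -5, -1); L, U the strict triangles.
Gauss-Seidel: T = -(D+L)⁻¹U, row 0 first, T[0,1] = -(-4)/(5) = +0.8000; later rows by forward substitution.
  T[0,:] = [+0.0000 +0.8000 +1.0000]
  T[1,:] = [+0.0000 +0.9600 +1.8000]
  T[2,:] = [+0.0000 -1.7600 -2.8000]
|eigenvalues of T|: 1.5253, 0.3147, 0.0000.
spectral radius ρ = 1.5253; 1.5253 > 1 ⇒ diverges.

no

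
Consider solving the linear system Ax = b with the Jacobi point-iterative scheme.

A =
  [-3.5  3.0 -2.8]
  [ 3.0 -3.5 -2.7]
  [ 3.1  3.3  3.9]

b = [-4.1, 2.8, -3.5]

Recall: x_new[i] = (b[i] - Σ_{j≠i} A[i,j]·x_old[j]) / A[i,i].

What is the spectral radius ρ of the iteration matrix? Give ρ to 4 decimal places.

1.6422

A = D + L + U where D = diag(-3.5, -3.5, 3.9).
Jacobi: T = -D⁻¹(L+U), T[2,0] = -(3.1)/(3.9) = -0.7949; T[2,2] = 0.
  T[0,:] = [+0.0000, +0.8571, -0.8000]
  T[1,:] = [+0.8571, +0.0000, -0.7714]
  T[2,:] = [-0.7949, -0.8462, +0.0000]
eigenvalue magnitudes: 1.6422, 0.8493, 0.7928.
ρ(T) = max|λ| = 1.6422; 1.6422 > 1 ⇒ diverges.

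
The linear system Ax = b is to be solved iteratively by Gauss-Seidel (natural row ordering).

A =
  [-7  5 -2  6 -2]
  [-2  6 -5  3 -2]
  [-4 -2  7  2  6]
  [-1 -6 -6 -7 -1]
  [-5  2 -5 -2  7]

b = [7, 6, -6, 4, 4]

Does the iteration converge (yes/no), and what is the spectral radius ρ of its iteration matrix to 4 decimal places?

Let D = diag(-7, 6, 7, -7, 7); L, U the strict triangles.
T_GS = -(D+L)⁻¹U: row 0 first, T[0,4] = -(-2)/(-7) = -0.2857; later rows by forward substitution.
  T[0,:] = [+0.0000 +0.7143 -0.2857 +0.8571 -0.2857]
  T[1,:] = [+0.0000 +0.2381 +0.7381 -0.2143 +0.2381]
  T[2,:] = [+0.0000 +0.4762 +0.0476 +0.1429 -0.9524]
  T[3,:] = [+0.0000 -0.7143 -0.6327 -0.0612 +0.5102]
  T[4,:] = [+0.0000 +0.5782 -0.5617 +0.7580 -0.8066]
eigenvalue magnitudes: 1.6345, 1.0038, 0.1028, 0.1028, 0.0000.
spectral radius ρ = 1.6345; 1.6345 > 1: divergent.

no, ρ = 1.6345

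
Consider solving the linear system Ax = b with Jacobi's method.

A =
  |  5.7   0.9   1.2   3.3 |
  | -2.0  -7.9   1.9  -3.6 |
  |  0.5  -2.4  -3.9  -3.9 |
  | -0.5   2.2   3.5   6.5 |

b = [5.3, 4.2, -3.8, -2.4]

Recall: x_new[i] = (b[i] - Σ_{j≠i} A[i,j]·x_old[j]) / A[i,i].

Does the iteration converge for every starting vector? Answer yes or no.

yes

Split A = D + L + U, D = diag(5.7, -7.9, -3.9, 6.5).
T_J = -D⁻¹(L+U): T[1,3] = -(-3.6)/(-7.9) = -0.4557; T[1,1] = 0.
  T[0,:] = [+0.0000 -0.1579 -0.2105 -0.5789]
  T[1,:] = [-0.2532 +0.0000 +0.2405 -0.4557]
  T[2,:] = [+0.1282 -0.6154 +0.0000 -1.0000]
  T[3,:] = [+0.0769 -0.3385 -0.5385 +0.0000]
moduli |λ_i(T)| = 0.8300, 0.6813, 0.2729, 0.2729.
spectral radius ρ = 0.8300; 0.8300 < 1 ⇒ converges.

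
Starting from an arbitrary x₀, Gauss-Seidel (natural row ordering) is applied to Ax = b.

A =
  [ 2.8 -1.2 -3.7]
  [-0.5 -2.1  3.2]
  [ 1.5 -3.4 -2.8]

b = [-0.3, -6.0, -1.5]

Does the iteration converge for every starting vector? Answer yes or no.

Diagonal D = diag(2.8, -2.1, -2.8); L, U strict lower/upper.
Gauss-Seidel: T = -(D+L)⁻¹U, row 0 first, T[0,1] = -(-1.2)/(2.8) = +0.4286; later rows by forward substitution.
  T[0,:] = [+0.0000, +0.4286, +1.3214]
  T[1,:] = [+0.0000, -0.1020, +1.2092]
  T[2,:] = [+0.0000, +0.3535, -0.7604]
|roots of det(T-λI)|: 1.1632, 0.3008, 0.0000.
ρ(T) = max|λ| = 1.1632; 1.1632 > 1: divergent.

no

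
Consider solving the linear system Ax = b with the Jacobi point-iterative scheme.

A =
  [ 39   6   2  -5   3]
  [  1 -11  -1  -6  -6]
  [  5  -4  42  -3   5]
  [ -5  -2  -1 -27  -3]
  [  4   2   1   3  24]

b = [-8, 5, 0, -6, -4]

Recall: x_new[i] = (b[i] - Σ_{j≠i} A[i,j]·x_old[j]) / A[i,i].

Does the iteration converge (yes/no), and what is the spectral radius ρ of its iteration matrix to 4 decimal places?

Let D = diag(39, -11, 42, -27, 24); L, U the strict triangles.
Jacobi T = -D⁻¹(L+U): T[4,1] = -(2)/(24) = -0.0833; T[4,4] = 0.
  T[0,:] = [+0.0000  -0.1538  -0.0513  +0.1282  -0.0769]
  T[1,:] = [+0.0909  +0.0000  -0.0909  -0.5455  -0.5455]
  T[2,:] = [-0.1190  +0.0952  +0.0000  +0.0714  -0.1190]
  T[3,:] = [-0.1852  -0.0741  -0.0370  +0.0000  -0.1111]
  T[4,:] = [-0.1667  -0.0833  -0.0417  -0.1250  +0.0000]
moduli |λ_i(T)| = 0.4240, 0.2765, 0.2765, 0.1295, 0.0292.
ρ(T) = max|λ| = 0.4240; 0.4240 < 1 ⇒ converges.

yes, ρ = 0.4240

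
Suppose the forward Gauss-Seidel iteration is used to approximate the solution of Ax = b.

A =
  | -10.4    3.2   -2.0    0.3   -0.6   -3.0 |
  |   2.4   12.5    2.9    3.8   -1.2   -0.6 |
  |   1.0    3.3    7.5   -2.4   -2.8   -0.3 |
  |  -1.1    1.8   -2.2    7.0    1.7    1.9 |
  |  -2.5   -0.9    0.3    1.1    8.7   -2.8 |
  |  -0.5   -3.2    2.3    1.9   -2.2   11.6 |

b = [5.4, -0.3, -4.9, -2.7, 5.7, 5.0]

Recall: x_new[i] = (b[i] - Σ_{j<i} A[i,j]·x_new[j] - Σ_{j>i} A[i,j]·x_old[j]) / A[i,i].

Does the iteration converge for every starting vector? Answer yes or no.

yes

Let D = diag(-10.4, 12.5, 7.5, 7, 8.7, 11.6); L, U the strict triangles.
Gauss-Seidel: T = -(D+L)⁻¹U, row 0 first, T[0,5] = -(-3)/(-10.4) = -0.2885; later rows by forward substitution.
  T[0,:] = [+0.0000  +0.3077  -0.1923  +0.0288  -0.0577  -0.2885]
  T[1,:] = [+0.0000  -0.0591  -0.1951  -0.3095  +0.1071  +0.1034]
  T[2,:] = [+0.0000  -0.0150  +0.1115  +0.4524  +0.3339  +0.0330]
  T[3,:] = [+0.0000  +0.0588  +0.0550  +0.2263  -0.1745  -0.3330]
  T[4,:] = [+0.0000  +0.0754  -0.0862  -0.0679  +0.0050  +0.2906]
  T[5,:] = [+0.0000  +0.0046  -0.1096  -0.2238  -0.0096  +0.1192]
moduli |λ_i(T)| = 0.5394, 0.2196, 0.2196, 0.1541, 0.0192, 0.0000.
spectral radius ρ = 0.5394; 0.5394 < 1: convergent.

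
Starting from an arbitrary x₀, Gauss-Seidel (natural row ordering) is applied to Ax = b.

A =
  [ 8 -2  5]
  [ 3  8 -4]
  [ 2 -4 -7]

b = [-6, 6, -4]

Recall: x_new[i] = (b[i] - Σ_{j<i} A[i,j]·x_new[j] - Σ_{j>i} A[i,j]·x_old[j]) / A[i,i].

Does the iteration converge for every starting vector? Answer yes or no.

Diagonal D = diag(8, 8, -7); L, U strict lower/upper.
Gauss-Seidel: T = -(D+L)⁻¹U, row 0 first, T[0,1] = -(-2)/(8) = +0.2500; later rows by forward substitution.
  T[0,:] = [+0.0000, +0.2500, -0.6250]
  T[1,:] = [+0.0000, -0.0938, +0.7344]
  T[2,:] = [+0.0000, +0.1250, -0.5982]
moduli |λ_i(T)| = 0.7402, 0.0482, 0.0000.
ρ = 0.7402; 0.7402 < 1: convergent.

yes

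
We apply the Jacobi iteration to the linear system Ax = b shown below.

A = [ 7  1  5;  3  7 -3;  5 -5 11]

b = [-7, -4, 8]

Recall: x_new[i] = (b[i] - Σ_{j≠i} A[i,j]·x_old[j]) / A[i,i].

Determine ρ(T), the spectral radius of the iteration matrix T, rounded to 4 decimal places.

Split A = D + L + U, D = diag(7, 7, 11).
T_J = -D⁻¹(L+U): T[1,2] = -(-3)/(7) = +0.4286; T[1,1] = 0.
  T[0,:] = [+0.0000 -0.1429 -0.7143]
  T[1,:] = [-0.4286 +0.0000 +0.4286]
  T[2,:] = [-0.4545 +0.4545 +0.0000]
|roots of det(T-λI)|: 0.8780, 0.4894, 0.3886.
ρ = 0.8780; 0.8780 < 1: convergent.

0.8780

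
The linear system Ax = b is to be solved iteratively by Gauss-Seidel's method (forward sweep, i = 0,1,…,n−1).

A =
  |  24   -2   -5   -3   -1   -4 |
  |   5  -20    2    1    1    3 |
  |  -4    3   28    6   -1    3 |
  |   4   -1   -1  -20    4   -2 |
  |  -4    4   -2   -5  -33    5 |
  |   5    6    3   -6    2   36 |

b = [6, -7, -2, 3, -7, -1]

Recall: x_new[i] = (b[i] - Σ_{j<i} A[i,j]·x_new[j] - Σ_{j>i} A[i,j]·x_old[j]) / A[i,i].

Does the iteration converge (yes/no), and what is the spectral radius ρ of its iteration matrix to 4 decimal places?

Write A = D+L+U with D = diag(24, -20, 28, -20, -33, 36).
GS T = -(D+L)⁻¹U: row 0 first, T[0,3] = -(-3)/(24) = +0.1250; later rows by forward substitution.
  T[0,:] = [+0.0000  +0.0833  +0.2083  +0.1250  +0.0417  +0.1667]
  T[1,:] = [+0.0000  +0.0208  +0.1521  +0.0813  +0.0604  +0.1917]
  T[2,:] = [+0.0000  +0.0097  +0.0135  -0.2051  +0.0352  -0.1039]
  T[3,:] = [+0.0000  +0.0151  +0.0334  +0.0312  +0.2036  -0.0711]
  T[4,:] = [+0.0000  -0.0105  -0.0127  +0.0024  -0.0307  +0.1716]
  T[5,:] = [+0.0000  -0.0127  -0.0491  -0.0087  +0.0168  -0.0678]
moduli |λ_i(T)| = 0.1777, 0.1377, 0.1377, 0.1176, 0.0190, 0.0000.
ρ(T) = max|λ| = 0.1777; 0.1777 < 1: convergent.

yes, ρ = 0.1777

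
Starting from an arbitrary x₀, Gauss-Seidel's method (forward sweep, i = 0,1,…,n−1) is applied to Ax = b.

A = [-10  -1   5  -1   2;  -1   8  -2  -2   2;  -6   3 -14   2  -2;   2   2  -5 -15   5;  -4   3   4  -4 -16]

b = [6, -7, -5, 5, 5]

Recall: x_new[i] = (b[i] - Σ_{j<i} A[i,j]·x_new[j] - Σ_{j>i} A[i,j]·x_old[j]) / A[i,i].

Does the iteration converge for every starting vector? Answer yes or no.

Write A = D+L+U with D = diag(-10, 8, -14, -15, -16).
T_GS = -(D+L)⁻¹U: row 0 first, T[0,1] = -(-1)/(-10) = -0.1000; later rows by forward substitution.
  T[0,:] = [+0.0000, -0.1000, +0.5000, -0.1000, +0.2000]
  T[1,:] = [+0.0000, -0.0125, +0.3125, +0.2375, -0.2250]
  T[2,:] = [+0.0000, +0.0402, -0.1473, +0.2366, -0.2768]
  T[3,:] = [+0.0000, -0.0284, +0.1574, -0.0605, +0.4223]
  T[4,:] = [+0.0000, +0.0398, -0.1426, +0.1438, -0.2669]
|roots of det(T-λI)|: 0.5938, 0.1379, 0.0603, 0.0603, 0.0000.
ρ(T) = max|λ| = 0.5938; 0.5938 < 1 ⇒ converges.

yes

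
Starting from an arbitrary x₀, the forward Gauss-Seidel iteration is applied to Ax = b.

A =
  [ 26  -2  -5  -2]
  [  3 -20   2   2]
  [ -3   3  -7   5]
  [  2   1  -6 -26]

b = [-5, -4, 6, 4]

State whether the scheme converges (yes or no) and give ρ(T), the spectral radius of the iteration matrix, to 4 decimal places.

yes, ρ = 0.2295

Write A = D+L+U with D = diag(26, -20, -7, -26).
Gauss-Seidel: T = -(D+L)⁻¹U, row 0 first, T[0,2] = -(-5)/(26) = +0.1923; later rows by forward substitution.
  T[0,:] = [+0.0000  +0.0769  +0.1923  +0.0769]
  T[1,:] = [+0.0000  +0.0115  +0.1288  +0.1115]
  T[2,:] = [+0.0000  -0.0280  -0.0272  +0.7291]
  T[3,:] = [+0.0000  +0.0128  +0.0260  -0.1581]
eigenvalue magnitudes: 0.2295, 0.0791, 0.0233, 0.0000.
ρ(T) = max|λ| = 0.2295; 0.2295 < 1: convergent.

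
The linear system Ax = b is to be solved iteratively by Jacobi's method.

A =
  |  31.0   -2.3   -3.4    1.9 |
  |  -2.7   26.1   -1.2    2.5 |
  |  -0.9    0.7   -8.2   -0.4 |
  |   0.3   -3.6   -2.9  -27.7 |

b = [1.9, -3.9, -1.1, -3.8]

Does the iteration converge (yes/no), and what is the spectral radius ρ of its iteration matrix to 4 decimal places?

yes, ρ = 0.1733

A = D + L + U where D = diag(31, 26.1, -8.2, -27.7).
T_J = -D⁻¹(L+U): T[3,0] = -(0.3)/(-27.7) = +0.0108; T[3,3] = 0.
  T[0,:] = [+0.0000 +0.0742 +0.1097 -0.0613]
  T[1,:] = [+0.1034 +0.0000 +0.0460 -0.0958]
  T[2,:] = [-0.1098 +0.0854 +0.0000 -0.0488]
  T[3,:] = [+0.0108 -0.1300 -0.1047 +0.0000]
eigenvalue magnitudes: 0.1733, 0.1002, 0.0791, 0.0791.
ρ = 0.1733; 0.1733 < 1 ⇒ converges.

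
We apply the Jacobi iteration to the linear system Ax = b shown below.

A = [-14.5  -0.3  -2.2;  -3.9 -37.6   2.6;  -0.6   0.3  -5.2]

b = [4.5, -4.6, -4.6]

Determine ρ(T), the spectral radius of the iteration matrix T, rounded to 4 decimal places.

Write A = D+L+U with D = diag(-14.5, -37.6, -5.2).
Jacobi T = -D⁻¹(L+U): T[2,1] = -(0.3)/(-5.2) = +0.0577; T[2,2] = 0.
  T[0,:] = [+0.0000  -0.0207  -0.1517]
  T[1,:] = [-0.1037  +0.0000  +0.0691]
  T[2,:] = [-0.1154  +0.0577  +0.0000]
|roots of det(T-λI)|: 0.1728, 0.1218, 0.0510.
ρ(T) = max|λ| = 0.1728; 0.1728 < 1: convergent.

0.1728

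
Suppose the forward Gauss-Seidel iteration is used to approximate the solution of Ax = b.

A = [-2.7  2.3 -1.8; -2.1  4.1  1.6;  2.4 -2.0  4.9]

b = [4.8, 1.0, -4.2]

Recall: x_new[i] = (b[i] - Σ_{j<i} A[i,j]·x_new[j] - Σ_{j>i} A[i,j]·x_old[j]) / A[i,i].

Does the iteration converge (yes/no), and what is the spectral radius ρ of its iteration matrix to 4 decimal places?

A = D + L + U where D = diag(-2.7, 4.1, 4.9).
GS T = -(D+L)⁻¹U: row 0 first, T[0,1] = -(2.3)/(-2.7) = +0.8519; later rows by forward substitution.
  T[0,:] = [+0.0000 +0.8519 -0.6667]
  T[1,:] = [+0.0000 +0.4363 -0.7317]
  T[2,:] = [+0.0000 -0.2391 +0.0279]
|λ(T)| sorted: 0.6976, 0.2334, 0.0000.
ρ(T) = max|λ| = 0.6976; 0.6976 < 1: convergent.

yes, ρ = 0.6976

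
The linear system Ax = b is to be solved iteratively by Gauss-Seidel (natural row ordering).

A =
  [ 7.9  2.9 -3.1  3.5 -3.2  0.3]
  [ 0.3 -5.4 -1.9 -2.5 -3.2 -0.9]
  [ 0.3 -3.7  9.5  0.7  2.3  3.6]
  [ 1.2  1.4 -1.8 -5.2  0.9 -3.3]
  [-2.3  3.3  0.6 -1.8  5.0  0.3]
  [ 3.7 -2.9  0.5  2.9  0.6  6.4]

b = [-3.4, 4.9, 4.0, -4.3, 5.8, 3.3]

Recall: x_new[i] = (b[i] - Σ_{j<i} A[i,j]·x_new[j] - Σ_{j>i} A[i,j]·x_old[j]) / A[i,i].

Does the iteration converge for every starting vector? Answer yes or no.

yes

Split A = D + L + U, D = diag(7.9, -5.4, 9.5, -5.2, 5, 6.4).
T_GS = -(D+L)⁻¹U: row 0 first, T[0,2] = -(-3.1)/(7.9) = +0.3924; later rows by forward substitution.
  T[0,:] = [+0.0000, -0.3671, +0.3924, -0.4430, +0.4051, -0.0380]
  T[1,:] = [+0.0000, -0.0204, -0.3301, -0.4876, -0.5701, -0.1688]
  T[2,:] = [+0.0000, +0.0036, -0.1409, -0.2496, -0.4769, -0.4435]
  T[3,:] = [+0.0000, -0.0915, +0.0505, -0.1471, +0.2782, -0.5353]
  T[4,:] = [+0.0000, -0.1888, +0.4334, +0.0950, +0.7200, -0.1056]
  T[5,:] = [+0.0000, +0.2618, -0.4289, +0.1125, -0.6488, +0.2326]
moduli |λ_i(T)| = 0.9299, 0.3640, 0.3640, 0.1743, 0.0027, 0.0000.
spectral radius ρ = 0.9299; 0.9299 < 1, so it converges for any x₀.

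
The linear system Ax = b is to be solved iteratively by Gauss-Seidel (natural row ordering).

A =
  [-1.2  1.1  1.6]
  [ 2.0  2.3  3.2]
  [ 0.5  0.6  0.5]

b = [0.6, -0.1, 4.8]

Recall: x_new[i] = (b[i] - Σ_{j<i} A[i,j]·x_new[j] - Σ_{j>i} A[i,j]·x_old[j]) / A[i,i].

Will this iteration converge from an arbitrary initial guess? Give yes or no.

Let D = diag(-1.2, 2.3, 0.5); L, U the strict triangles.
Gauss-Seidel: T = -(D+L)⁻¹U, row 0 first, T[0,2] = -(1.6)/(-1.2) = +1.3333; later rows by forward substitution.
  T[0,:] = [+0.0000 +0.9167 +1.3333]
  T[1,:] = [+0.0000 -0.7971 -2.5507]
  T[2,:] = [+0.0000 +0.0399 +1.7275]
|λ(T)| sorted: 1.6866, 0.7562, 0.0000.
ρ = 1.6866; 1.6866 > 1, so it fails to converge.

no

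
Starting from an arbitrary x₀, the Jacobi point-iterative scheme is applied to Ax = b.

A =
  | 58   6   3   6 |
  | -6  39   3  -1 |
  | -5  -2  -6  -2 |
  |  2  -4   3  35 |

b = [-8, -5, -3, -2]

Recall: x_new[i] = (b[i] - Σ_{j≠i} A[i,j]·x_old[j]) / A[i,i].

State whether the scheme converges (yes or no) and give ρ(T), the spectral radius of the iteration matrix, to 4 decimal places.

Let D = diag(58, 39, -6, 35); L, U the strict triangles.
Jacobi T = -D⁻¹(L+U): T[0,1] = -(6)/(58) = -0.1034; T[0,0] = 0.
  T[0,:] = [+0.0000  -0.1034  -0.0517  -0.1034]
  T[1,:] = [+0.1538  +0.0000  -0.0769  +0.0256]
  T[2,:] = [-0.8333  -0.3333  +0.0000  -0.3333]
  T[3,:] = [-0.0571  +0.1143  -0.0857  +0.0000]
moduli |λ_i(T)| = 0.3376, 0.2108, 0.2108, 0.0531.
spectral radius ρ = 0.3376; 0.3376 < 1: convergent.

yes, ρ = 0.3376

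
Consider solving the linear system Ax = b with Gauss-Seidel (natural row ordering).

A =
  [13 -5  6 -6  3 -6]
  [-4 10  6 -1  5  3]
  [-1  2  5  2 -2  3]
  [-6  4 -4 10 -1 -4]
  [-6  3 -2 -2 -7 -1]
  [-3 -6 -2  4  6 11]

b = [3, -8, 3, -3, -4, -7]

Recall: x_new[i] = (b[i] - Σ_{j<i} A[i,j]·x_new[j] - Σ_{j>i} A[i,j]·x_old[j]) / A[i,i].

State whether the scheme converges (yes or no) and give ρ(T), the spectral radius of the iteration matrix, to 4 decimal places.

Write A = D+L+U with D = diag(13, 10, 5, 10, -7, 11).
GS T = -(D+L)⁻¹U: row 0 first, T[0,5] = -(-6)/(13) = +0.4615; later rows by forward substitution.
  T[0,:] = [+0.0000 +0.3846 -0.4615 +0.4615 -0.2308 +0.4615]
  T[1,:] = [+0.0000 +0.1538 -0.7846 +0.2846 -0.5923 -0.1154]
  T[2,:] = [+0.0000 +0.0154 +0.2215 -0.4215 +0.5908 -0.4615]
  T[3,:] = [+0.0000 +0.1754 +0.1255 -0.0055 +0.4348 +0.5385]
  T[4,:] = [+0.0000 -0.3182 -0.0398 -0.1516 -0.3491 -0.6099]
  T[5,:] = [+0.0000 +0.3014 -0.5375 +0.2892 -0.2463 +0.1159]
|eigenvalues of T|: 1.1851, 0.6682, 0.6682, 0.1109, 0.0061, 0.0000.
ρ = 1.1851; 1.1851 > 1: divergent.

no, ρ = 1.1851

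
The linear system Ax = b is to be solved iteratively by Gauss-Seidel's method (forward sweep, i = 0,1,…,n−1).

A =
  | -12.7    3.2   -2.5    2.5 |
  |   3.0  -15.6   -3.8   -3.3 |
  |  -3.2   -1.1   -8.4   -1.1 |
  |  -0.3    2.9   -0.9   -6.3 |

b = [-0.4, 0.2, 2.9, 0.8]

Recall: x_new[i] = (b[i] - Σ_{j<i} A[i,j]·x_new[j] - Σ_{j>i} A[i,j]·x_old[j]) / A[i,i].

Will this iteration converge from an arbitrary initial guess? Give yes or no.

yes

Write A = D+L+U with D = diag(-12.7, -15.6, -8.4, -6.3).
GS T = -(D+L)⁻¹U: row 0 first, T[0,3] = -(2.5)/(-12.7) = +0.1969; later rows by forward substitution.
  T[0,:] = [+0.0000, +0.2520, -0.1969, +0.1969]
  T[1,:] = [+0.0000, +0.0485, -0.2814, -0.1737]
  T[2,:] = [+0.0000, -0.1023, +0.1118, -0.1832]
  T[3,:] = [+0.0000, +0.0249, -0.1362, -0.0632]
eigenvalue magnitudes: 0.2834, 0.1932, 0.0070, 0.0000.
ρ = 0.2834; 0.2834 < 1: convergent.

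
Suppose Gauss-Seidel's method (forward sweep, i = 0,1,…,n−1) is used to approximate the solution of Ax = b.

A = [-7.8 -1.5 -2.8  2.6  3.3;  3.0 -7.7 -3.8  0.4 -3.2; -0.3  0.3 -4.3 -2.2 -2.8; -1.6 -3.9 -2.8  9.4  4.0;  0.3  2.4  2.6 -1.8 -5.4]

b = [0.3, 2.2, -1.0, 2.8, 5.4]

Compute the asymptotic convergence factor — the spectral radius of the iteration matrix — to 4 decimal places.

0.8483

A = D + L + U where D = diag(-7.8, -7.7, -4.3, 9.4, -5.4).
Gauss-Seidel: T = -(D+L)⁻¹U, row 0 first, T[0,3] = -(2.6)/(-7.8) = +0.3333; later rows by forward substitution.
  T[0,:] = [+0.0000  -0.1923  -0.3590  +0.3333  +0.4231]
  T[1,:] = [+0.0000  -0.0749  -0.6334  +0.1818  -0.2507]
  T[2,:] = [+0.0000  +0.0082  -0.0191  -0.5222  -0.6982]
  T[3,:] = [+0.0000  -0.0614  -0.3296  -0.0234  -0.6655]
  T[4,:] = [+0.0000  -0.0196  -0.2008  -0.1443  -0.2023]
moduli |λ_i(T)| = 0.8483, 0.2625, 0.2625, 0.0196, 0.0000.
spectral radius ρ = 0.8483; 0.8483 < 1 ⇒ converges.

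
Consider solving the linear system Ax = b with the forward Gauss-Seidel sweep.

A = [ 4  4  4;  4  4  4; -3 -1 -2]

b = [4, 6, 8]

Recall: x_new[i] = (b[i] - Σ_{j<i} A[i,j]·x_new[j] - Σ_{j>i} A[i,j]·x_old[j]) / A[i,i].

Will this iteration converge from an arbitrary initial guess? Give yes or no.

Write A = D+L+U with D = diag(4, 4, -2).
Gauss-Seidel: T = -(D+L)⁻¹U, row 0 first, T[0,2] = -(4)/(4) = -1.0000; later rows by forward substitution.
  T[0,:] = [+0.0000, -1.0000, -1.0000]
  T[1,:] = [+0.0000, +1.0000, +0.0000]
  T[2,:] = [+0.0000, +1.0000, +1.5000]
moduli |λ_i(T)| = 1.5000, 1.0000, 0.0000.
ρ = 1.5000; 1.5000 > 1 ⇒ diverges.

no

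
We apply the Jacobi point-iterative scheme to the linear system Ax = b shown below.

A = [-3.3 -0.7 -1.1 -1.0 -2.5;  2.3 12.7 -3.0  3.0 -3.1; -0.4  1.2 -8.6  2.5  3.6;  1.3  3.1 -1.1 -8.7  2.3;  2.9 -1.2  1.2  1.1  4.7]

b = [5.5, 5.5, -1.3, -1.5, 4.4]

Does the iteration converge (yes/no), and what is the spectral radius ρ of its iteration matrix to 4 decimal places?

yes, ρ = 0.8473

Let D = diag(-3.3, 12.7, -8.6, -8.7, 4.7); L, U the strict triangles.
T_J = -D⁻¹(L+U): T[2,4] = -(3.6)/(-8.6) = +0.4186; T[2,2] = 0.
  T[0,:] = [+0.0000  -0.2121  -0.3333  -0.3030  -0.7576]
  T[1,:] = [-0.1811  +0.0000  +0.2362  -0.2362  +0.2441]
  T[2,:] = [-0.0465  +0.1395  +0.0000  +0.2907  +0.4186]
  T[3,:] = [+0.1494  +0.3563  -0.1264  +0.0000  +0.2644]
  T[4,:] = [-0.6170  +0.2553  -0.2553  -0.2340  +0.0000]
eigenvalue magnitudes: 0.8473, 0.4765, 0.4765, 0.4160, 0.0865.
spectral radius ρ = 0.8473; 0.8473 < 1 ⇒ converges.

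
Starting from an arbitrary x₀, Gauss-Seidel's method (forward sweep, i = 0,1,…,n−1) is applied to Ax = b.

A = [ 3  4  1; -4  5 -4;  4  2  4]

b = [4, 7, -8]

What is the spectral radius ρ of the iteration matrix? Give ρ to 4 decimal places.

1.6475

Diagonal D = diag(3, 5, 4); L, U strict lower/upper.
Gauss-Seidel: T = -(D+L)⁻¹U, row 0 first, T[0,2] = -(1)/(3) = -0.3333; later rows by forward substitution.
  T[0,:] = [+0.0000, -1.3333, -0.3333]
  T[1,:] = [+0.0000, -1.0667, +0.5333]
  T[2,:] = [+0.0000, +1.8667, +0.0667]
|λ(T)| sorted: 1.6475, 0.6475, 0.0000.
ρ = 1.6475; 1.6475 > 1: divergent.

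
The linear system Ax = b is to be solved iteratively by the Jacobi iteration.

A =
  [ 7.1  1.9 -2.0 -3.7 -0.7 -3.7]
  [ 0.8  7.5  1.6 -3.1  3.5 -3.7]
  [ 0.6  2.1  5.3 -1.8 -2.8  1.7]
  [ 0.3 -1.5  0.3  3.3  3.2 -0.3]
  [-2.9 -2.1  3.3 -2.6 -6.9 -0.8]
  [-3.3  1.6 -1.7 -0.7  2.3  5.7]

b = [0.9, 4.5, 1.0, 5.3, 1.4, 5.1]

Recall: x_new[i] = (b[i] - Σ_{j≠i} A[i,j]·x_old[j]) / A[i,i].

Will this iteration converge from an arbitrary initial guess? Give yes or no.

Write A = D+L+U with D = diag(7.1, 7.5, 5.3, 3.3, -6.9, 5.7).
Jacobi T = -D⁻¹(L+U): T[3,1] = -(-1.5)/(3.3) = +0.4545; T[3,3] = 0.
  T[0,:] = [+0.0000 -0.2676 +0.2817 +0.5211 +0.0986 +0.5211]
  T[1,:] = [-0.1067 +0.0000 -0.2133 +0.4133 -0.4667 +0.4933]
  T[2,:] = [-0.1132 -0.3962 +0.0000 +0.3396 +0.5283 -0.3208]
  T[3,:] = [-0.0909 +0.4545 -0.0909 +0.0000 -0.9697 +0.0909]
  T[4,:] = [-0.4203 -0.3043 +0.4783 -0.3768 +0.0000 -0.1159]
  T[5,:] = [+0.5789 -0.2807 +0.2982 +0.1228 -0.4035 +0.0000]
moduli |λ_i(T)| = 1.1588, 0.6822, 0.6822, 0.5254, 0.5254, 0.4874.
spectral radius ρ = 1.1588; 1.1588 > 1 ⇒ diverges.

no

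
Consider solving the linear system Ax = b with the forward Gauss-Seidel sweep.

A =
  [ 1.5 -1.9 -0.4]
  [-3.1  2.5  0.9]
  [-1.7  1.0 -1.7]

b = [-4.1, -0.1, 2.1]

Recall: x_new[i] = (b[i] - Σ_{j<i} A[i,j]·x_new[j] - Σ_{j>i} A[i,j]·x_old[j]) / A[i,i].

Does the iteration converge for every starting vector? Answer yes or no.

no

Diagonal D = diag(1.5, 2.5, -1.7); L, U strict lower/upper.
T_GS = -(D+L)⁻¹U: row 0 first, T[0,2] = -(-0.4)/(1.5) = +0.2667; later rows by forward substitution.
  T[0,:] = [+0.0000 +1.2667 +0.2667]
  T[1,:] = [+0.0000 +1.5707 -0.0293]
  T[2,:] = [+0.0000 -0.3427 -0.2839]
|eigenvalues of T|: 1.5761, 0.2893, 0.0000.
spectral radius ρ = 1.5761; 1.5761 > 1: divergent.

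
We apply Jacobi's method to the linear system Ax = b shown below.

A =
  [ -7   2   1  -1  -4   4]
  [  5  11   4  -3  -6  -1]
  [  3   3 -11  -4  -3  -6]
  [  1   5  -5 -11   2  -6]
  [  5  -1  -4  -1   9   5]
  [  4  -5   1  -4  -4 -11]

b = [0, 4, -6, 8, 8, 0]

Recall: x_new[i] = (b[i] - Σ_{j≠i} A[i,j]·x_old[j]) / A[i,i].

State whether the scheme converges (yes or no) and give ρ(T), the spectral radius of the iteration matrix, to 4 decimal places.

A = D + L + U where D = diag(-7, 11, -11, -11, 9, -11).
Jacobi T = -D⁻¹(L+U): T[0,4] = -(-4)/(-7) = -0.5714; T[0,0] = 0.
  T[0,:] = [+0.0000 +0.2857 +0.1429 -0.1429 -0.5714 +0.5714]
  T[1,:] = [-0.4545 +0.0000 -0.3636 +0.2727 +0.5455 +0.0909]
  T[2,:] = [+0.2727 +0.2727 +0.0000 -0.3636 -0.2727 -0.5455]
  T[3,:] = [+0.0909 +0.4545 -0.4545 +0.0000 +0.1818 -0.5455]
  T[4,:] = [-0.5556 +0.1111 +0.4444 +0.1111 +0.0000 -0.5556]
  T[5,:] = [+0.3636 -0.4545 +0.0909 -0.3636 -0.3636 +0.0000]
|roots of det(T-λI)|: 1.2619, 0.7881, 0.5786, 0.5786, 0.3683, 0.1421.
ρ(T) = max|λ| = 1.2619; 1.2619 > 1: divergent.

no, ρ = 1.2619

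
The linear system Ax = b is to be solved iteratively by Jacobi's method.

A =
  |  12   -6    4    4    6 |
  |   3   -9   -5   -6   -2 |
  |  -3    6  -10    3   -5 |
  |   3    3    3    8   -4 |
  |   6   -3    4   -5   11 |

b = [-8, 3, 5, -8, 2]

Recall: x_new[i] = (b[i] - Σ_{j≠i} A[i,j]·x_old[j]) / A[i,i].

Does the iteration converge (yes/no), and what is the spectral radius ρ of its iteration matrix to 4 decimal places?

Diagonal D = diag(12, -9, -10, 8, 11); L, U strict lower/upper.
T_J = -D⁻¹(L+U): T[1,3] = -(-6)/(-9) = -0.6667; T[1,1] = 0.
  T[0,:] = [+0.0000  +0.5000  -0.3333  -0.3333  -0.5000]
  T[1,:] = [+0.3333  +0.0000  -0.5556  -0.6667  -0.2222]
  T[2,:] = [-0.3000  +0.6000  +0.0000  +0.3000  -0.5000]
  T[3,:] = [-0.3750  -0.3750  -0.3750  +0.0000  +0.5000]
  T[4,:] = [-0.5455  +0.2727  -0.3636  +0.4545  +0.0000]
eigenvalue magnitudes: 1.1317, 0.6942, 0.6942, 0.1262, 0.1238.
spectral radius ρ = 1.1317; 1.1317 > 1, so it fails to converge.

no, ρ = 1.1317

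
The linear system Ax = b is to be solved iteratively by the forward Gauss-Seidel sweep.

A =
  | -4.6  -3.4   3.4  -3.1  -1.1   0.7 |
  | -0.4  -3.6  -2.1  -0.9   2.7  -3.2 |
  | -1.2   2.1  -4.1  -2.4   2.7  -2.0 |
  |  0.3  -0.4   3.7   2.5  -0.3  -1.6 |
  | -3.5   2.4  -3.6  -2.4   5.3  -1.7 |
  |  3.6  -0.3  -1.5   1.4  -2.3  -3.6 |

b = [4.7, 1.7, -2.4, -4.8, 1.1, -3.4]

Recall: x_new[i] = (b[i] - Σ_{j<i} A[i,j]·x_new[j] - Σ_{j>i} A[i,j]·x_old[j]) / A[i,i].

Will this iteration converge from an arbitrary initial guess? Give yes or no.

Split A = D + L + U, D = diag(-4.6, -3.6, -4.1, 2.5, 5.3, -3.6).
GS T = -(D+L)⁻¹U: row 0 first, T[0,3] = -(-3.1)/(-4.6) = -0.6739; later rows by forward substitution.
  T[0,:] = [+0.0000 -0.7391 +0.7391 -0.6739 -0.2391 +0.1522]
  T[1,:] = [+0.0000 +0.0821 -0.6655 -0.1751 +0.7766 -0.9058]
  T[2,:] = [+0.0000 +0.2584 -0.5572 -0.4778 +1.1263 -0.9963]
  T[3,:] = [+0.0000 -0.2806 +0.6295 +0.7600 -1.3939 +1.9513]
  T[4,:] = [+0.0000 -0.4768 +0.6960 -0.3461 -0.3758 +1.0383]
  T[5,:] = [+0.0000 -0.6581 +0.8268 +0.0565 -1.0751 +0.7383]
moduli |λ_i(T)| = 1.1696, 0.8601, 0.8601, 0.3671, 0.0306, 0.0000.
ρ = 1.1696; 1.1696 > 1 ⇒ diverges.

no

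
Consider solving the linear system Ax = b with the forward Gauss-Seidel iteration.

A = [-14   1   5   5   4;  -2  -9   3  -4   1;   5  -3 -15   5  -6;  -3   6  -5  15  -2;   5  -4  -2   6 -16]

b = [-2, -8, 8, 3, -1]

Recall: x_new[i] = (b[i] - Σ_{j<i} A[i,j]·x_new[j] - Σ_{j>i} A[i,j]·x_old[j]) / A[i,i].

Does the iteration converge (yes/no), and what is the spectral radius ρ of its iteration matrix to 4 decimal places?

yes, ρ = 0.5066

Split A = D + L + U, D = diag(-14, -9, -15, 15, -16).
T_GS = -(D+L)⁻¹U: row 0 first, T[0,4] = -(4)/(-14) = +0.2857; later rows by forward substitution.
  T[0,:] = [+0.0000, +0.0714, +0.3571, +0.3571, +0.2857]
  T[1,:] = [+0.0000, -0.0159, +0.2540, -0.5238, +0.0476]
  T[2,:] = [+0.0000, +0.0270, +0.0683, +0.5571, -0.3143]
  T[3,:] = [+0.0000, +0.0296, -0.0074, +0.4667, +0.0667]
  T[4,:] = [+0.0000, +0.0340, +0.0368, +0.3479, +0.1417]
|eigenvalues of T|: 0.5066, 0.1531, 0.1531, 0.0279, 0.0000.
spectral radius ρ = 0.5066; 0.5066 < 1, so it converges for any x₀.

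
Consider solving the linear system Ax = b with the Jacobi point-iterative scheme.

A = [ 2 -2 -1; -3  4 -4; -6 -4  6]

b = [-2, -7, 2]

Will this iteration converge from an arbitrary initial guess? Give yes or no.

no

Write A = D+L+U with D = diag(2, 4, 6).
Jacobi: T = -D⁻¹(L+U), T[1,0] = -(-3)/(4) = +0.7500; T[1,1] = 0.
  T[0,:] = [+0.0000 +1.0000 +0.5000]
  T[1,:] = [+0.7500 +0.0000 +1.0000]
  T[2,:] = [+1.0000 +0.6667 +0.0000]
|λ(T)| sorted: 1.6371, 0.8738, 0.8738.
ρ = 1.6371; 1.6371 > 1, so it fails to converge.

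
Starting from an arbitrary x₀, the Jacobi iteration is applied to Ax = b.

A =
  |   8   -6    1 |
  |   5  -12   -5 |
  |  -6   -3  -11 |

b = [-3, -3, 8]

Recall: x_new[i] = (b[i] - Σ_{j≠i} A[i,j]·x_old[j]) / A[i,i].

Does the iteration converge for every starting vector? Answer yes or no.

A = D + L + U where D = diag(8, -12, -11).
T_J = -D⁻¹(L+U): T[1,2] = -(-5)/(-12) = -0.4167; T[1,1] = 0.
  T[0,:] = [+0.0000 +0.7500 -0.1250]
  T[1,:] = [+0.4167 +0.0000 -0.4167]
  T[2,:] = [-0.5455 -0.2727 +0.0000]
|λ(T)| sorted: 0.8444, 0.4676, 0.4676.
spectral radius ρ = 0.8444; 0.8444 < 1: convergent.

yes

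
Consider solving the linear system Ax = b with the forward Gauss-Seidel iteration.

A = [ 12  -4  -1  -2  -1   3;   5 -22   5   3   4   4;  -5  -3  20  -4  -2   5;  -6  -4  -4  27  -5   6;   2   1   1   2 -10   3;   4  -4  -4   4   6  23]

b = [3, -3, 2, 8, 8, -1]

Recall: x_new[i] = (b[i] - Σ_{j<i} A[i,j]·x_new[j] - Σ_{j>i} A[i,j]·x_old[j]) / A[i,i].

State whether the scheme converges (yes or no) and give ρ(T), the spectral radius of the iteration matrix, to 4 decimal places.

A = D + L + U where D = diag(12, -22, 20, 27, -10, 23).
Gauss-Seidel: T = -(D+L)⁻¹U, row 0 first, T[0,5] = -(3)/(12) = -0.2500; later rows by forward substitution.
  T[0,:] = [+0.0000 +0.3333 +0.0833 +0.1667 +0.0833 -0.2500]
  T[1,:] = [+0.0000 +0.0758 +0.2462 +0.1742 +0.2008 +0.1250]
  T[2,:] = [+0.0000 +0.0947 +0.0578 +0.2678 +0.1509 -0.2938]
  T[3,:] = [+0.0000 +0.0993 +0.0636 +0.1025 +0.2558 -0.3028]
  T[4,:] = [+0.0000 +0.1036 +0.0598 +0.0980 +0.1030 +0.1726]
  T[5,:] = [+0.0000 -0.0726 +0.0117 +0.0045 -0.0247 +0.0218]
eigenvalue magnitudes: 0.5211, 0.1990, 0.1990, 0.1309, 0.0542, 0.0000.
spectral radius ρ = 0.5211; 0.5211 < 1: convergent.

yes, ρ = 0.5211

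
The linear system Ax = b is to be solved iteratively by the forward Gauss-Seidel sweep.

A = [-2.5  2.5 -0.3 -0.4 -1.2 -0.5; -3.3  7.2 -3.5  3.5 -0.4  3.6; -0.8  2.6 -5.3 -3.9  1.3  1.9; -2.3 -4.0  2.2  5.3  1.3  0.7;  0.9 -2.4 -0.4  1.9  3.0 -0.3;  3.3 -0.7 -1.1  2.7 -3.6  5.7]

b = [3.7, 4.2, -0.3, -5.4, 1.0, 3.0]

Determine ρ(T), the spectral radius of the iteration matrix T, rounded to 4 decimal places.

Write A = D+L+U with D = diag(-2.5, 7.2, -5.3, 5.3, 3, 5.7).
T_GS = -(D+L)⁻¹U: row 0 first, T[0,2] = -(-0.3)/(-2.5) = -0.1200; later rows by forward substitution.
  T[0,:] = [+0.0000 +1.0000 -0.1200 -0.1600 -0.4800 -0.2000]
  T[1,:] = [+0.0000 +0.4583 +0.4311 -0.5594 -0.1644 -0.5917]
  T[2,:] = [+0.0000 +0.0739 +0.2296 -0.9861 +0.2371 +0.0984]
  T[3,:] = [+0.0000 +0.7492 +0.1780 -0.0823 -0.6761 -0.7063]
  T[4,:] = [+0.0000 -0.3980 +0.2988 -0.4789 +0.4722 +0.1471]
  T[5,:] = [+0.0000 -1.1146 +0.2711 -0.4299 +0.9220 +0.4896]
|roots of det(T-λI)|: 1.5604, 0.5163, 0.2303, 0.1655, 0.1655, 0.0000.
ρ(T) = max|λ| = 1.5604; 1.5604 > 1, so it fails to converge.

1.5604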